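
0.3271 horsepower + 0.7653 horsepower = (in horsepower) 1.092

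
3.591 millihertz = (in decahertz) 0.0003591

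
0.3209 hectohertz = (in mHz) 3.209e+04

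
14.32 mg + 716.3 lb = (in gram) 3.249e+05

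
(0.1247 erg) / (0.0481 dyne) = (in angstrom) 2.593e+08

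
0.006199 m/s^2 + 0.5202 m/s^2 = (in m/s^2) 0.5264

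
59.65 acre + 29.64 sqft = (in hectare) 24.14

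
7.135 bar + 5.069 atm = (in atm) 12.11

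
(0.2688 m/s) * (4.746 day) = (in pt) 3.124e+08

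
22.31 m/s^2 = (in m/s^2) 22.31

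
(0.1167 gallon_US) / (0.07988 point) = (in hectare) 0.001568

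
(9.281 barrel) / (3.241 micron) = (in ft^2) 4.901e+06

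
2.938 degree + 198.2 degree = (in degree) 201.1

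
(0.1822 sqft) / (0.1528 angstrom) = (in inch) 4.361e+10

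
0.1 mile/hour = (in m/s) 0.0447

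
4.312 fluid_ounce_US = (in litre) 0.1275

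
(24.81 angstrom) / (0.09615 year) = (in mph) 1.83e-15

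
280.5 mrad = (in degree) 16.07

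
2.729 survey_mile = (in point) 1.245e+07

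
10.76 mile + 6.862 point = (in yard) 1.894e+04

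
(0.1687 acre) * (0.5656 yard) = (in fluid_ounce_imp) 1.243e+07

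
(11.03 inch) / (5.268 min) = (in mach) 2.603e-06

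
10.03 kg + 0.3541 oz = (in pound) 22.13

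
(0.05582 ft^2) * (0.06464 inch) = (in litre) 0.008514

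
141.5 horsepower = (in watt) 1.055e+05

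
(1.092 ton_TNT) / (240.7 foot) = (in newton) 6.228e+07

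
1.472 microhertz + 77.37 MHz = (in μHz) 7.737e+13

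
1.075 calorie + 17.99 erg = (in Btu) 0.004263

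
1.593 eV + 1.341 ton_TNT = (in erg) 5.611e+16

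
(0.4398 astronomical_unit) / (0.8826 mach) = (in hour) 6.081e+04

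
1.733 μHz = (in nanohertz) 1733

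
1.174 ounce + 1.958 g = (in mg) 3.524e+04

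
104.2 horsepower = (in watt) 7.77e+04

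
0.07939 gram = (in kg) 7.939e-05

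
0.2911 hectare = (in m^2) 2911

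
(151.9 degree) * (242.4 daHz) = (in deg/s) 3.682e+05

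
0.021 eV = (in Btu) 3.189e-24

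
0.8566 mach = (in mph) 652.5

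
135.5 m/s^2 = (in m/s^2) 135.5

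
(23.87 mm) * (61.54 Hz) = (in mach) 0.004314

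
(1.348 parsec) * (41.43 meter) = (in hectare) 1.723e+14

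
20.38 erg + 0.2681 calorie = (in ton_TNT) 2.681e-10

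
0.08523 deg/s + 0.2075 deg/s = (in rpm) 0.04879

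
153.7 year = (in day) 5.61e+04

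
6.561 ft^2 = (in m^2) 0.6095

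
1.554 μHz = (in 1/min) 9.324e-05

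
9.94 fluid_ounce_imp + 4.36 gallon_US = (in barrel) 0.1056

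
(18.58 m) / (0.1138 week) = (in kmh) 0.0009718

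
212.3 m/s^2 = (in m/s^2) 212.3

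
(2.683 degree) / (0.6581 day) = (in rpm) 7.864e-06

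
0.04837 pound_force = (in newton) 0.2152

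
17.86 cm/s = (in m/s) 0.1786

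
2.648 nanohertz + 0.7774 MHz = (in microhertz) 7.774e+11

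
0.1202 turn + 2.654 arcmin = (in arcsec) 1.559e+05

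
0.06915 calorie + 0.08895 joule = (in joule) 0.3783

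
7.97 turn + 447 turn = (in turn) 455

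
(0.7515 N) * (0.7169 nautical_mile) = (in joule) 997.8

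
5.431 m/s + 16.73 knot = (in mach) 0.04123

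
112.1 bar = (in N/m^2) 1.121e+07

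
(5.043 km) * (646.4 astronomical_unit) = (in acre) 1.205e+14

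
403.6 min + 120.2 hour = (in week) 0.7555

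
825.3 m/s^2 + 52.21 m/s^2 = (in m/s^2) 877.5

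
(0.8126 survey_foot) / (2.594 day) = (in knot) 2.148e-06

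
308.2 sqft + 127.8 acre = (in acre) 127.8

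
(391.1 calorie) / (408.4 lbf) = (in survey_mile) 0.0005597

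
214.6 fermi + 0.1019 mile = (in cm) 1.64e+04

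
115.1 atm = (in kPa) 1.166e+04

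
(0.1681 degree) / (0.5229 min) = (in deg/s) 0.005358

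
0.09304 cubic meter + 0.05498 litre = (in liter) 93.09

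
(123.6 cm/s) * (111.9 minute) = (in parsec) 2.689e-13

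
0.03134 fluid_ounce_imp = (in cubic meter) 8.905e-07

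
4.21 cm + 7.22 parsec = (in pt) 6.315e+20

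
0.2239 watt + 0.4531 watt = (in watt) 0.677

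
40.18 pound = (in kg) 18.23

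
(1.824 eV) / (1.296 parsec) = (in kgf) 7.452e-37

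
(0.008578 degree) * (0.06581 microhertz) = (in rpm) 9.409e-11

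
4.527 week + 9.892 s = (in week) 4.527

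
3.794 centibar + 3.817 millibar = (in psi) 0.6056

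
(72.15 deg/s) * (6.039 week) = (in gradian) 2.928e+08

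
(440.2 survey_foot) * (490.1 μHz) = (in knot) 0.1278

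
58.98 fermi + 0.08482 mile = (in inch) 5374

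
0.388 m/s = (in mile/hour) 0.8679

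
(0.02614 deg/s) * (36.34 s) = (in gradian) 1.055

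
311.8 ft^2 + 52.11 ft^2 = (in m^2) 33.81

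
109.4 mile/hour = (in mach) 0.1436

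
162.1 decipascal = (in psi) 0.002351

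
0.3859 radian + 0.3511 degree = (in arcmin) 1348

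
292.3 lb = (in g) 1.326e+05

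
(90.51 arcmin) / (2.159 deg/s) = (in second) 0.6987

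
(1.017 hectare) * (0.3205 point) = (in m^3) 1.15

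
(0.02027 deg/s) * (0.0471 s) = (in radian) 1.666e-05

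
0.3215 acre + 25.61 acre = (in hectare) 10.49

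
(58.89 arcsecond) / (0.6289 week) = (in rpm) 7.168e-09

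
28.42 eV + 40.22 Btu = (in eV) 2.649e+23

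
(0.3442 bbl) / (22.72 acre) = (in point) 0.001687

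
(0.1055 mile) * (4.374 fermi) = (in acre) 1.835e-16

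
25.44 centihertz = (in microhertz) 2.544e+05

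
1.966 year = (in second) 6.2e+07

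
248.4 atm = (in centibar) 2.517e+04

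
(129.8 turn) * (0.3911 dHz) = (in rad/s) 31.9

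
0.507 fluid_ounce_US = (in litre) 0.01499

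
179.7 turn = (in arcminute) 3.882e+06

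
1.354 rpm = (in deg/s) 8.124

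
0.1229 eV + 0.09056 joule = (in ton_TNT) 2.164e-11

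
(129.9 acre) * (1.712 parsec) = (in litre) 2.777e+25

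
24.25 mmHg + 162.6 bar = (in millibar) 1.626e+05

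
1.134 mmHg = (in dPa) 1512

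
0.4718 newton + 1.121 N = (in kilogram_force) 0.1624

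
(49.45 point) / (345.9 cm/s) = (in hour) 1.401e-06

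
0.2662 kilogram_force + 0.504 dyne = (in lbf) 0.5869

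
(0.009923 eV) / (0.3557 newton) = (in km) 4.47e-24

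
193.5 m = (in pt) 5.485e+05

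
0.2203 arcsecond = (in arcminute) 0.003672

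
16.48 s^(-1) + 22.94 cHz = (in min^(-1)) 1003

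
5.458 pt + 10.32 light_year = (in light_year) 10.32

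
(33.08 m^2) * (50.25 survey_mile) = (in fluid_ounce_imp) 9.415e+10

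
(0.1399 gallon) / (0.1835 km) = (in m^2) 2.886e-06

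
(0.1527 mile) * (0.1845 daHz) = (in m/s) 453.4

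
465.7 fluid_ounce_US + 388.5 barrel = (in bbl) 388.6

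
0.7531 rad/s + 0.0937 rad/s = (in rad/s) 0.8468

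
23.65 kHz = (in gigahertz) 2.365e-05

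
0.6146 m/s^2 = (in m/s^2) 0.6146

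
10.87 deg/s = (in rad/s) 0.1897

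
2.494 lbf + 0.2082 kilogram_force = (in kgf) 1.339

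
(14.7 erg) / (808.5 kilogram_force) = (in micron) 0.0001854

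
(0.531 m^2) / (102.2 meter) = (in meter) 0.005196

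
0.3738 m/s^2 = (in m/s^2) 0.3738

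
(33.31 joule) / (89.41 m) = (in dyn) 3.726e+04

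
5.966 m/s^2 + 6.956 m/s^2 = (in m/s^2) 12.92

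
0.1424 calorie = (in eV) 3.719e+18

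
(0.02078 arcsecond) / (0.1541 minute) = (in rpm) 1.04e-07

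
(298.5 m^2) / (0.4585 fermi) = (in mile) 4.045e+14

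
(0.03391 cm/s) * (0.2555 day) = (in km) 0.007486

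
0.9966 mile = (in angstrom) 1.604e+13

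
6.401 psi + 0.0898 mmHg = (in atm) 0.4357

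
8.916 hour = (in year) 0.001018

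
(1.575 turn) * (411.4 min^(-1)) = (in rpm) 648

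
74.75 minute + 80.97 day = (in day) 81.02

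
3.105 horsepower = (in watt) 2315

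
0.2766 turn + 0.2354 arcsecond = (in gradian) 110.6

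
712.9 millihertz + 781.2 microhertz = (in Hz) 0.7137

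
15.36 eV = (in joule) 2.461e-18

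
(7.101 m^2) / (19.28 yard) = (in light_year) 4.257e-17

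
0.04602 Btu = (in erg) 4.855e+08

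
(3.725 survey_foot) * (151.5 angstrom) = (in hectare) 1.72e-12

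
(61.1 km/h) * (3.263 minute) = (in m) 3323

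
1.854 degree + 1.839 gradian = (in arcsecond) 1.263e+04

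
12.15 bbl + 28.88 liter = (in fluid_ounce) 6.629e+04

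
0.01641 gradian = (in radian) 0.0002578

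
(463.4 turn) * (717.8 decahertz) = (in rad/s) 2.09e+07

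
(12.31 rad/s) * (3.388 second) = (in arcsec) 8.603e+06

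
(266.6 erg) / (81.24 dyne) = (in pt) 93.02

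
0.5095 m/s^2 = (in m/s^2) 0.5095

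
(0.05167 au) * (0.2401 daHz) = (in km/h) 6.681e+10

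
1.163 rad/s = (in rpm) 11.11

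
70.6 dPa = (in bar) 7.06e-05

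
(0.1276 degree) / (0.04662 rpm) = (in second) 0.4562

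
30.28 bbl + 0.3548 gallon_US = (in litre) 4815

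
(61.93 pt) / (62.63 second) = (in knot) 0.0006781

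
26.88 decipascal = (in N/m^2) 2.688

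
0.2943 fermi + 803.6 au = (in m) 1.202e+14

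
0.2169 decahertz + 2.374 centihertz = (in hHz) 0.02193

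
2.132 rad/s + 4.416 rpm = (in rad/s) 2.594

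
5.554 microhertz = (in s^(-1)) 5.554e-06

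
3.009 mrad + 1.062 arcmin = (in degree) 0.1901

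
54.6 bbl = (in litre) 8681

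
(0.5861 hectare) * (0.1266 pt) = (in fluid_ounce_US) 8851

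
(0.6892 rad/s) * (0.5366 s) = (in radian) 0.3698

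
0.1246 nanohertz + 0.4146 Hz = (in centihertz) 41.46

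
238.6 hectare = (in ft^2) 2.568e+07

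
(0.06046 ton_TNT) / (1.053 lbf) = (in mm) 5.401e+10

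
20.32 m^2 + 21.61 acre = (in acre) 21.62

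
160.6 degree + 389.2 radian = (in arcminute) 1.348e+06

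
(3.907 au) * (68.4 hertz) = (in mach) 1.174e+11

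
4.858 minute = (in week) 0.0004819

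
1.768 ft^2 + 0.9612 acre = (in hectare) 0.389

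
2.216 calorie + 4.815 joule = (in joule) 14.09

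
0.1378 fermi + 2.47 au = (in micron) 3.695e+17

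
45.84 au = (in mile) 4.261e+09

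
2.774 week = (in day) 19.42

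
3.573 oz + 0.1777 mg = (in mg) 1.013e+05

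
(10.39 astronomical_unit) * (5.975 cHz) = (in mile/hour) 2.077e+11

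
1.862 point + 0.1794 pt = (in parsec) 2.334e-20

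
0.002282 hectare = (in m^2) 22.82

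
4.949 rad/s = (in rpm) 47.26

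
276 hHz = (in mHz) 2.76e+07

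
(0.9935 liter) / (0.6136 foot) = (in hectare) 5.312e-07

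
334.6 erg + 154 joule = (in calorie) 36.81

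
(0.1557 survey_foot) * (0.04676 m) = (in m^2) 0.002219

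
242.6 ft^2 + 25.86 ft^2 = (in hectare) 0.002494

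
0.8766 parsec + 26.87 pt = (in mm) 2.705e+19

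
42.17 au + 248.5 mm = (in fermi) 6.309e+27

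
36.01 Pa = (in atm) 0.0003554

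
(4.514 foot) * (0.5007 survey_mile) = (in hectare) 0.1109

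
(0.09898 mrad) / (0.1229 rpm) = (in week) 1.272e-08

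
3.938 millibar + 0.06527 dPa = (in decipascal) 3938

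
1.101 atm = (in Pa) 1.116e+05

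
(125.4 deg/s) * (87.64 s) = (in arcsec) 3.956e+07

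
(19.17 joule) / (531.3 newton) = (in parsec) 1.169e-18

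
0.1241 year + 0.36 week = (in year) 0.131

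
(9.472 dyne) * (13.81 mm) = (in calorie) 3.126e-07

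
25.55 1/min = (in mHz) 425.8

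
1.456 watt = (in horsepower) 0.001953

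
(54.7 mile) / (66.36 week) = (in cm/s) 0.2193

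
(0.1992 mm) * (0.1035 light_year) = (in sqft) 2.1e+12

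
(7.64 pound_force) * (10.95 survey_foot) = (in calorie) 27.11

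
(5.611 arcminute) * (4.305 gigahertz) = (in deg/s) 4.026e+08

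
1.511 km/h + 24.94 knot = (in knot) 25.76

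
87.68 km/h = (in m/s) 24.36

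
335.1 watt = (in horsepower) 0.4494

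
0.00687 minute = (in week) 6.815e-07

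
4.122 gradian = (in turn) 0.0103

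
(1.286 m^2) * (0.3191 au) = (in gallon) 1.622e+13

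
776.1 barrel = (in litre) 1.234e+05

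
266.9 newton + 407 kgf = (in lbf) 957.3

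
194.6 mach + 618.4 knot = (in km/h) 2.397e+05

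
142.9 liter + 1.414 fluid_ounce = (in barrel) 0.8991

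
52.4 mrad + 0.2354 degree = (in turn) 0.008994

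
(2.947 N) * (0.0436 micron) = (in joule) 1.285e-07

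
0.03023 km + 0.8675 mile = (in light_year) 1.508e-13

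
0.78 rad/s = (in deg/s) 44.69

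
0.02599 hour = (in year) 2.967e-06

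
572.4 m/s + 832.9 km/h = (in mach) 2.361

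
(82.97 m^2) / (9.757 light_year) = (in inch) 3.539e-14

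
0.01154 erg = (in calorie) 2.758e-10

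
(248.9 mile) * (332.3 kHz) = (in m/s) 1.331e+11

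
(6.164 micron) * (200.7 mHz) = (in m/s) 1.237e-06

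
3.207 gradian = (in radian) 0.05038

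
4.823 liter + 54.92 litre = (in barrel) 0.3758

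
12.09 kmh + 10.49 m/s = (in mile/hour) 30.98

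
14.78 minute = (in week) 0.001466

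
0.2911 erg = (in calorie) 6.957e-09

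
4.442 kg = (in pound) 9.793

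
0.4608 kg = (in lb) 1.016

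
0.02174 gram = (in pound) 4.793e-05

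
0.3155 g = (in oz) 0.01113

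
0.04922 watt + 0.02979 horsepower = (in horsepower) 0.02986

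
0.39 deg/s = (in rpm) 0.065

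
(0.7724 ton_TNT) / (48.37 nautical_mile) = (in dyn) 3.608e+09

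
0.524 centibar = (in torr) 3.93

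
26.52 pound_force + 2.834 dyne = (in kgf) 12.03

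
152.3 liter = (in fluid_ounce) 5150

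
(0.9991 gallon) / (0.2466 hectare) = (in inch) 6.038e-05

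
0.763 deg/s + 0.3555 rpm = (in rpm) 0.4827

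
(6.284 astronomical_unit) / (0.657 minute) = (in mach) 7.004e+07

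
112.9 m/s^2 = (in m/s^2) 112.9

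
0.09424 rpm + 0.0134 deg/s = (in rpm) 0.09647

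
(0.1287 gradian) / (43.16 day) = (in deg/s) 3.106e-08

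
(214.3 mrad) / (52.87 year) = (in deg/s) 7.364e-09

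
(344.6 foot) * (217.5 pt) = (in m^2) 8.059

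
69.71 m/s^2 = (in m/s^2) 69.71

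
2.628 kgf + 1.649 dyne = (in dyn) 2.577e+06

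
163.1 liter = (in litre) 163.1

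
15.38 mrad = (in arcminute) 52.87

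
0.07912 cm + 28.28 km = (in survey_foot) 9.278e+04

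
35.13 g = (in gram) 35.13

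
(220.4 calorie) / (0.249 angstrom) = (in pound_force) 8.326e+12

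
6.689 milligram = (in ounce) 0.0002359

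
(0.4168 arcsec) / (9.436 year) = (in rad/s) 6.791e-15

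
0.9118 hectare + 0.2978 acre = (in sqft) 1.111e+05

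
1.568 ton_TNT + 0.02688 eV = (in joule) 6.561e+09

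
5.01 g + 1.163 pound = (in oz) 18.78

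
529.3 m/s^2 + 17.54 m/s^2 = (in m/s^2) 546.8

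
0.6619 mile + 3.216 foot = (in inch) 4.198e+04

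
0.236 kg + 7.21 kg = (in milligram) 7.446e+06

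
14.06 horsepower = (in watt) 1.048e+04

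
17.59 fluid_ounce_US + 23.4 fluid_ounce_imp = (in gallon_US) 0.3131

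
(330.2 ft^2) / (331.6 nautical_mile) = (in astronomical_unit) 3.339e-16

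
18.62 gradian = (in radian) 0.2925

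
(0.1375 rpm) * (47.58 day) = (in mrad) 5.919e+07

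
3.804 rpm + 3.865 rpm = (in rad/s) 0.8031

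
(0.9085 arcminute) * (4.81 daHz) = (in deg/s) 0.7283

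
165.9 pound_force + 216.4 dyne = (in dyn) 7.38e+07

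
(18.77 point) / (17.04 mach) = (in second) 1.141e-06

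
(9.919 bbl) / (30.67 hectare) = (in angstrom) 5.142e+04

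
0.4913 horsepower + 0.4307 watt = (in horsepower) 0.4919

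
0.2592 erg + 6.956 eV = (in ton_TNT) 6.195e-18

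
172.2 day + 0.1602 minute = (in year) 0.4718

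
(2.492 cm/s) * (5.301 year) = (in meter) 4.166e+06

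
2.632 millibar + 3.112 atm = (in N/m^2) 3.156e+05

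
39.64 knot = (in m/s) 20.39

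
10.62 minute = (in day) 0.007375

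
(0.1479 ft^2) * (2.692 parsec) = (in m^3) 1.141e+15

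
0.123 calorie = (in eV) 3.212e+18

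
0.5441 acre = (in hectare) 0.2202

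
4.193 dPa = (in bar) 4.193e-06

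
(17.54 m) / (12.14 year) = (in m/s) 4.581e-08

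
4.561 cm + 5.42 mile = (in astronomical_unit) 5.831e-08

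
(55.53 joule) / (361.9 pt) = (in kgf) 44.35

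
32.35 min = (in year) 6.155e-05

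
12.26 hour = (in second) 4.414e+04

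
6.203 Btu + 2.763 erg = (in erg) 6.545e+10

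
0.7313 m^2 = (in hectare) 7.313e-05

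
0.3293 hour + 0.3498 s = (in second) 1186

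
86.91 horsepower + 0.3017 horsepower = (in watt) 6.503e+04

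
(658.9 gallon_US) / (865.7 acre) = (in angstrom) 7119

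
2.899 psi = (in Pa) 1.999e+04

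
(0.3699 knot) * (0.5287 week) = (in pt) 1.725e+08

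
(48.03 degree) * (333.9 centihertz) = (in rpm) 26.73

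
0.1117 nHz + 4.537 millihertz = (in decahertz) 0.0004537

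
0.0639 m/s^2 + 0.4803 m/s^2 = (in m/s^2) 0.5442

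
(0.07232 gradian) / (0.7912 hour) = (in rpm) 3.809e-06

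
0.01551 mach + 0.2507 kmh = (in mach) 0.01571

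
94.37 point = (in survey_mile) 2.069e-05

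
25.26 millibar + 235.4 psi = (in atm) 16.04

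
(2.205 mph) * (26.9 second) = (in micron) 2.652e+07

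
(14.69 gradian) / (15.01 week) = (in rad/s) 2.542e-08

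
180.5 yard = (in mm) 1.65e+05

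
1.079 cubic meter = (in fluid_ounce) 3.649e+04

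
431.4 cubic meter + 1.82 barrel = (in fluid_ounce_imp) 1.519e+07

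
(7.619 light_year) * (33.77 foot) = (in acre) 1.833e+14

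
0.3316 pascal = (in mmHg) 0.002487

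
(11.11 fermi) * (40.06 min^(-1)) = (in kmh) 2.67e-14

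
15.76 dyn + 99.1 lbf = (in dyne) 4.408e+07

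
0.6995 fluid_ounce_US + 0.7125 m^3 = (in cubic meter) 0.7125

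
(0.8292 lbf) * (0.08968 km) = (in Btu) 0.3135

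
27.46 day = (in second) 2.373e+06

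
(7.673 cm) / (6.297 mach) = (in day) 4.142e-10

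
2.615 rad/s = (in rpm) 24.97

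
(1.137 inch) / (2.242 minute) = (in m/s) 0.0002147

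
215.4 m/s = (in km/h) 775.4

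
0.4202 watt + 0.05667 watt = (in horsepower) 0.0006395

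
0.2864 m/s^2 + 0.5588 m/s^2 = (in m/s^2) 0.8452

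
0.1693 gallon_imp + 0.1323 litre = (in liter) 0.902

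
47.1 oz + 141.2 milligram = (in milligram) 1.335e+06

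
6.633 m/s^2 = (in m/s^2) 6.633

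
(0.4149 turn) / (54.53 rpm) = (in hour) 0.0001268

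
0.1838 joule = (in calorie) 0.04393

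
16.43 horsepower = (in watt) 1.225e+04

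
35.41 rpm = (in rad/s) 3.708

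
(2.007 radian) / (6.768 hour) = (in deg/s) 0.00472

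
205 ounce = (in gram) 5812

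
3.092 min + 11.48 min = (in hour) 0.2429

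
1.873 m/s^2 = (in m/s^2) 1.873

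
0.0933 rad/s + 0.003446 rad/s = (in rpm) 0.9239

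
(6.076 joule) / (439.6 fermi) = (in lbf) 3.107e+12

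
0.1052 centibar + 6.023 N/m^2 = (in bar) 0.001112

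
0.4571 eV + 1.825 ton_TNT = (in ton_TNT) 1.825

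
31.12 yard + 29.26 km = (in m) 2.929e+04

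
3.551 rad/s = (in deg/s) 203.5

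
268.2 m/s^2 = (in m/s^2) 268.2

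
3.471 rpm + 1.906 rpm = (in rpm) 5.377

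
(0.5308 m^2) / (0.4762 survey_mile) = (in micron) 692.6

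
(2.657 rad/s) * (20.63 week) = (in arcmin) 1.14e+11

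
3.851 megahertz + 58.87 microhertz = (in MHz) 3.851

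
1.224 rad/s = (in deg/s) 70.13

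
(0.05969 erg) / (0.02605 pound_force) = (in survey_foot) 1.69e-07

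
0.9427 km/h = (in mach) 0.000769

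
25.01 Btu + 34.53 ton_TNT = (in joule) 1.445e+11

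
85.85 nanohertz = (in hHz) 8.585e-10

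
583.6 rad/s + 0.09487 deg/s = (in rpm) 5573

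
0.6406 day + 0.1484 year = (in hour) 1315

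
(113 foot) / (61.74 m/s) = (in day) 6.457e-06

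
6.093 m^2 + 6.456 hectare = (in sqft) 6.95e+05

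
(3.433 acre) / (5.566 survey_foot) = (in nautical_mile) 4.422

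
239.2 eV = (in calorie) 9.16e-18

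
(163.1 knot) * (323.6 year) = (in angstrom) 8.563e+21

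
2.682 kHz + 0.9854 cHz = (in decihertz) 2.682e+04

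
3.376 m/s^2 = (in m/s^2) 3.376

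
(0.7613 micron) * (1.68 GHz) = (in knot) 2486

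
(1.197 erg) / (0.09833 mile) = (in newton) 7.564e-10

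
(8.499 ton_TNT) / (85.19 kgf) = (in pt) 1.207e+11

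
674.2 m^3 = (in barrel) 4241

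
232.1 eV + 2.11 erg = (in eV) 1.317e+12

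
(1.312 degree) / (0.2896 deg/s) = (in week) 7.491e-06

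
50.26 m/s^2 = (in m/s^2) 50.26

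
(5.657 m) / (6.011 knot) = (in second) 1.829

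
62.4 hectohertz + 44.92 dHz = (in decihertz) 6.244e+04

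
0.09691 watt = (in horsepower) 0.00013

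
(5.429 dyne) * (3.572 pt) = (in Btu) 6.484e-11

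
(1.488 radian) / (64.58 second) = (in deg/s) 1.32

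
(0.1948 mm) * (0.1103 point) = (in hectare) 7.58e-13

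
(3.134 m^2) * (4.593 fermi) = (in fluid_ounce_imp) 5.066e-10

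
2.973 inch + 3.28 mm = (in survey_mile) 4.896e-05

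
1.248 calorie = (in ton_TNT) 1.248e-09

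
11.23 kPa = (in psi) 1.629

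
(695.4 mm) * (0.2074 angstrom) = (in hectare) 1.442e-15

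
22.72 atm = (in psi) 333.9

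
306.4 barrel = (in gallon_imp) 1.072e+04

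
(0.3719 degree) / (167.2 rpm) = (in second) 0.0003707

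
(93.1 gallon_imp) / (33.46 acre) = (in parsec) 1.013e-22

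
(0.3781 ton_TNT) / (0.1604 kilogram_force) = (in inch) 3.959e+10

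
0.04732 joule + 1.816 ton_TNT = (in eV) 4.742e+28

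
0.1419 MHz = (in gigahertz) 0.0001419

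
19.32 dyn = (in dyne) 19.32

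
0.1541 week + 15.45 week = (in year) 0.2993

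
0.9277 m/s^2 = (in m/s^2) 0.9277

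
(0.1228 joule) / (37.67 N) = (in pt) 9.241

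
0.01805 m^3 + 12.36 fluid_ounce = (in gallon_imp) 4.051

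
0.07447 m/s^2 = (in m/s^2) 0.07447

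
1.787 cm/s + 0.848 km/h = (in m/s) 0.2534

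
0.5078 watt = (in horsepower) 0.000681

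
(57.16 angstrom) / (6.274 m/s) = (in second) 9.111e-10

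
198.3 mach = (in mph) 1.51e+05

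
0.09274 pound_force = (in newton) 0.4125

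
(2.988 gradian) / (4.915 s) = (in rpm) 0.09119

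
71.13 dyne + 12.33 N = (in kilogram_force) 1.257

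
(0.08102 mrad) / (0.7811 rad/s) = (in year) 3.289e-12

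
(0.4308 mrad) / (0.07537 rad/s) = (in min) 9.526e-05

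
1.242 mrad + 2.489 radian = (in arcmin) 8561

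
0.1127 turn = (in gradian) 45.08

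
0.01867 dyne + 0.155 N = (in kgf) 0.01581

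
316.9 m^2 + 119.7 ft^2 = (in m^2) 328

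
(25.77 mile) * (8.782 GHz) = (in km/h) 1.311e+15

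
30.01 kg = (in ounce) 1059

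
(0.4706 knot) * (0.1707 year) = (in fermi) 1.303e+21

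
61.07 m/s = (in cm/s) 6107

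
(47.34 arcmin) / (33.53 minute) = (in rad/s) 6.845e-06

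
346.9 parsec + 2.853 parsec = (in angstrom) 1.079e+29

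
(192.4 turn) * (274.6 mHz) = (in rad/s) 332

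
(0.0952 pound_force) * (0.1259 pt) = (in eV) 1.174e+14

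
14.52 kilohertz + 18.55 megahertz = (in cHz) 1.856e+09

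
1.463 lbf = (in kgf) 0.6636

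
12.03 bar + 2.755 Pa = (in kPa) 1203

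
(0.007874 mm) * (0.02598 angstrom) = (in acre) 5.055e-21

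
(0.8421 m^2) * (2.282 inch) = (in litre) 48.81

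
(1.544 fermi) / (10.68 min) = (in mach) 7.076e-21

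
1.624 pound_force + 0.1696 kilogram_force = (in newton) 8.887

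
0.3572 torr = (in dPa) 476.2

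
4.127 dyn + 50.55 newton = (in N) 50.55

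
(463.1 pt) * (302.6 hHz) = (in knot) 9610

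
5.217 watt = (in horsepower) 0.006996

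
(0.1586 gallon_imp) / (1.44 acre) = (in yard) 1.353e-07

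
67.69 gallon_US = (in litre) 256.2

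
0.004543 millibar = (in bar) 4.543e-06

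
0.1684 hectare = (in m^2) 1684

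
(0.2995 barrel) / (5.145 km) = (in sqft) 9.962e-05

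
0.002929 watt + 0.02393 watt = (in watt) 0.02686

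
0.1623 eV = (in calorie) 6.215e-21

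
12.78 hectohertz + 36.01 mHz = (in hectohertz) 12.78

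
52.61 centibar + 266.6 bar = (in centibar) 2.671e+04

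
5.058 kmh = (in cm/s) 140.5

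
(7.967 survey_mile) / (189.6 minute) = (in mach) 0.00331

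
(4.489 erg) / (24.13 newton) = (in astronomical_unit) 1.244e-19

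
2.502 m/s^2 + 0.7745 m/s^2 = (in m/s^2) 3.276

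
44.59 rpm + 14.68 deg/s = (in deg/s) 282.2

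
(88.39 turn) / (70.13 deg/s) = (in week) 0.0007502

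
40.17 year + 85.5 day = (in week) 2107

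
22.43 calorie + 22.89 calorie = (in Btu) 0.1797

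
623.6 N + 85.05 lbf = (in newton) 1002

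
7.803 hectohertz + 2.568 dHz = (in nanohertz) 7.806e+11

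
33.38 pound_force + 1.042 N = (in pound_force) 33.61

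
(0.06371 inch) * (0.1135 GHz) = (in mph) 4.109e+05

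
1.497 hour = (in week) 0.008911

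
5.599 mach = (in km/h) 6863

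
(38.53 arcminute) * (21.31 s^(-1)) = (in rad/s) 0.2388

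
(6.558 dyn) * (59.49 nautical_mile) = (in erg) 7.225e+07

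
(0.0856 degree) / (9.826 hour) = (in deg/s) 2.42e-06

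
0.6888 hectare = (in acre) 1.702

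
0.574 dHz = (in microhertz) 5.74e+04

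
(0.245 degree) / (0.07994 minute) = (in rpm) 0.008513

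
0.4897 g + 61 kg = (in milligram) 6.1e+07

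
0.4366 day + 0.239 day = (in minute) 972.9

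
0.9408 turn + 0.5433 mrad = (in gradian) 376.4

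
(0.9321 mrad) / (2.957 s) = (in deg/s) 0.01806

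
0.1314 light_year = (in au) 8310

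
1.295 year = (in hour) 1.134e+04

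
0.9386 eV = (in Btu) 1.425e-22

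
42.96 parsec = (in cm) 1.326e+20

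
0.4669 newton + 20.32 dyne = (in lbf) 0.105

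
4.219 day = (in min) 6075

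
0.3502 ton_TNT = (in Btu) 1.389e+06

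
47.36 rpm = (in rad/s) 4.96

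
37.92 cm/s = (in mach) 0.001114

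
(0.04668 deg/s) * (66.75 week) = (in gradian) 2.094e+06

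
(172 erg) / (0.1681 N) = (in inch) 0.004028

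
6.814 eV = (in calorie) 2.609e-19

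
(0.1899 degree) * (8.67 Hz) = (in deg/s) 1.646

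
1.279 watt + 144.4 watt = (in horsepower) 0.1954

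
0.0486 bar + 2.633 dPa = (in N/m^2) 4860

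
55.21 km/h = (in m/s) 15.34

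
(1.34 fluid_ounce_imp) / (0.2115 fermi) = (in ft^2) 1.938e+12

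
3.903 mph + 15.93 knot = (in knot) 19.32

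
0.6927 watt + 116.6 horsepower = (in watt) 8.695e+04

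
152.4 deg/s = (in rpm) 25.4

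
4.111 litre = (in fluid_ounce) 139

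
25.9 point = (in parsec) 2.961e-19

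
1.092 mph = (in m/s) 0.4882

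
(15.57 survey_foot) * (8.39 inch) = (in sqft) 10.89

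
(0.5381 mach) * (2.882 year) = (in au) 0.1113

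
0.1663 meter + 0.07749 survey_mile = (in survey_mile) 0.07759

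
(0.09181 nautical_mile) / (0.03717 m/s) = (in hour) 1.271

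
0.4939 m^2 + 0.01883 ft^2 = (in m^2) 0.4956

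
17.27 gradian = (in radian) 0.2713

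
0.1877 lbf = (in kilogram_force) 0.08514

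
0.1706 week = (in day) 1.194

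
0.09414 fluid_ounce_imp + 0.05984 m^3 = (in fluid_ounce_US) 2024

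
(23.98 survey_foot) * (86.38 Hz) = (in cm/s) 6.314e+04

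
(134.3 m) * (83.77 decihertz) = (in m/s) 1125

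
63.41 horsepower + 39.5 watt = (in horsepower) 63.46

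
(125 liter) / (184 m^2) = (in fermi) 6.793e+11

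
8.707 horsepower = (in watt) 6493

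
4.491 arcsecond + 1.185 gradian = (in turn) 0.002966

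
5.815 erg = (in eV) 3.629e+12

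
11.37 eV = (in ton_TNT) 4.354e-28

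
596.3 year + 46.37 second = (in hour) 5.224e+06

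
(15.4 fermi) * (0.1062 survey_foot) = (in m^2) 4.985e-16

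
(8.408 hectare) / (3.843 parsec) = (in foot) 2.326e-12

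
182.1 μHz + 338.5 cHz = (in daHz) 0.3385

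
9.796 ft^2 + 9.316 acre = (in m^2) 3.77e+04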